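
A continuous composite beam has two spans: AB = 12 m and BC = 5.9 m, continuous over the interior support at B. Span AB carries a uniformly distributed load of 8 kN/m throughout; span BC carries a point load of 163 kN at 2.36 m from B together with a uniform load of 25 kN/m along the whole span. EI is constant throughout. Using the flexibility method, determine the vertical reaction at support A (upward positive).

Take M_B as the redundant. Released structure: two simple spans AB and BC with a hinge at B.
Discontinuity in slope at B on the released structure — sum the simple-span end rotations:
  span AB: UDL 8: wL³/(24EI) = 576/EI
  span BC: point load 163 at a = 2.36: Pab(L + b)/(6LEI) = 363.1/EI
  span BC: UDL 25: wL³/(24EI) = 213.9/EI
  relative rotation θ_0 = (576 + 577.1)/EI = 1153/EI
A unit hogging moment at B produces rotation L₁/(3EI) + L₂/(3EI) = 5.967/EI.
Compatibility: M_B·(L₁+L₂)/(3EI) = θ_0, giving M_B = 193.3 kN·m (hogging).
Span AB, ΣM about A with M_B applied at B: R_B^{AB}·12 = 576 + 193.3, so R_B^{AB} = 64.1 kN and R_A = 96 − 64.1 = 31.9 kN.

R_A = 31.9 kN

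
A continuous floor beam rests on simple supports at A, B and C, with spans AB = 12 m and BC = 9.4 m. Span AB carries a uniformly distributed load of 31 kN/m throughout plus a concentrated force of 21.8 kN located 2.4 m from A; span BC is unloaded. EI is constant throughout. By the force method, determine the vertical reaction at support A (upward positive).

Release continuity at B by inserting a hinge; the redundant is the internal moment M_B. The primary structure is two simply-supported spans AB and BC.
Discontinuity in slope at B on the released structure — sum the simple-span end rotations:
  span AB: UDL 31: wL³/(24EI) = 2232/EI
  span AB: point load 21.8 at a = 2.4: Pab(L + a)/(6LEI) = 100.5/EI
  relative rotation θ_0 = (2332 + 0)/EI = 2332/EI
A unit hogging moment at B produces rotation L₁/(3EI) + L₂/(3EI) = 7.133/EI.
Compatibility: M_B·(L₁+L₂)/(3EI) = θ_0, giving M_B = 327 kN·m (hogging).
Span AB, ΣM about A with M_B applied at B: R_B^{AB}·12 = 2284 + 327, so R_B^{AB} = 217.6 kN and R_A = 393.8 − 217.6 = 176.2 kN.

R_A = 176.2 kN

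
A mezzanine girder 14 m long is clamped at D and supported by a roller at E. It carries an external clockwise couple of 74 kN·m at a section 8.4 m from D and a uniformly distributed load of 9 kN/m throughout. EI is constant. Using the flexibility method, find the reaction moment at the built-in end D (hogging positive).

M_D = 201.3 kN·m

Choose R_E as the redundant. The primary structure is the cantilever fixed at D.
Deflection at E on the released cantilever, summing each load's contribution:
  clockwise couple 74 at a = 8.4: M₀a(2L − a)/(2EI) = 6092/EI
  UDL 9: wL⁴/(8EI) = 43218/EI
  δ_0 = 49310/EI
Flexibility coefficient — unit upward force at E: δ_{EE} = L³/(3EI) = 914.7/EI.
The prop prevents deflection at E: R_E = δ_0/δ_{EE} = 49310/914.7 = 53.91 kN.
Moment equilibrium about D: M_D = Σ(load moments about D) − R_E·L = 956 − 53.91×14 = 201.3 kN·m.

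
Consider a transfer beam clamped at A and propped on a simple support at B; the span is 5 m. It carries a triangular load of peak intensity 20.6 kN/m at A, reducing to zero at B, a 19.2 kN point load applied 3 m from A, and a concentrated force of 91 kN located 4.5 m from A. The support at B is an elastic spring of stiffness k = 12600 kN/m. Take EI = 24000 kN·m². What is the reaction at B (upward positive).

R_B = 91.79 kN

Take the reaction at B as the redundant and release it; the primary structure is a cantilever fixed at A.
Free-end deflection of the primary structure under the applied loading (downward +):
  triangular load, peak 20.6 at the fixed end: w₀L⁴/(30EI) = 429.2/EI
  point load 19.2 at a = 3: Pa²(3L − a)/(6EI) = 345.6/EI
  point load 91 at a = 4.5: Pa²(3L − a)/(6EI) = 3225/EI
  δ_0 = 4000/EI
Tip deflection under a unit load at B: L³/(3EI) = 41.67/EI.
With EI = 24000 kN·m²: δ_0 = 0.16665 m and δ_{BB} = 0.001736 m/kN.
Compatibility — the spring shortens by R_B/k under the reaction it provides: δ_0 − R_B·δ_{BB} = R_B/k. With 1/k = 0.000079 m/kN, R_B = δ_0 / (δ_{BB} + 1/k) = 0.16665 / (0.001736 + 0.000079) = 91.79 kN.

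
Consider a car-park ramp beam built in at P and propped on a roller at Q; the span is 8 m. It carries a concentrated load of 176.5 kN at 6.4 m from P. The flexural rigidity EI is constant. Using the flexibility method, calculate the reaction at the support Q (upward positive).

R_Q = 124.3 kN

Release the roller at Q. Primary structure: cantilever fixed at P.
Downward deflection at the released point Q due to the loads:
  point load 176.5 at a = 6.4: Pa²(3L − a)/(6EI) = 21206/EI
Flexibility coefficient — unit upward force at Q: δ_{QQ} = L³/(3EI) = 170.7/EI.
Compatibility at Q: δ_0 − R_Q·δ_{QQ} = 0, so R_Q = 21206/170.7 = 124.3 kN.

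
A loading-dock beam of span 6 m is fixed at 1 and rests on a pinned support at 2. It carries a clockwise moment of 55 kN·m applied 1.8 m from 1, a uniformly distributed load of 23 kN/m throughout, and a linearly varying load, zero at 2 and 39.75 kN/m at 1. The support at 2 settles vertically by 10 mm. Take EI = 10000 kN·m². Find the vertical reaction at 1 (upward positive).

R_1 = 176 kN

Choose R_2 as the redundant. The primary structure is the cantilever fixed at 1.
Free-end deflection of the primary structure under the applied loading (downward +):
  clockwise couple 55 at a = 1.8: M₀a(2L − a)/(2EI) = 504.9/EI
  UDL 23: wL⁴/(8EI) = 3726/EI
  triangular load, peak 39.75 at the fixed end: w₀L⁴/(30EI) = 1717/EI
  δ_0 = 5948/EI
Flexibility coefficient — unit upward force at 2: δ_{22} = L³/(3EI) = 72/EI.
With EI = 10000 kN·m²: δ_0 = 0.59481 m and δ_{22} = 0.0072 m/kN.
Compatibility — the beam at 2 must follow the support down by 0.01 m: δ_0 − R_2·δ_{22} = 0.01, so R_2 = (0.59481 − 0.01)/0.0072 = 81.22 kN.
Vertical equilibrium: R_1 = ΣP − R_2 = 257.2 − 81.22 = 176 kN.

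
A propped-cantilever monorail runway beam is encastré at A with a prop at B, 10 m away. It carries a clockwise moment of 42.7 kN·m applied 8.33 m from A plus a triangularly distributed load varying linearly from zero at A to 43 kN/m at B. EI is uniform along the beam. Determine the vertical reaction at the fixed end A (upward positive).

Remove the prop at B; the released (primary) structure is a cantilever built in at A.
Primary-structure tip deflection at B by superposition:
  clockwise couple 42.7 at a = 8.33: M₀a(2L − a)/(2EI) = 2075/EI
  triangular load, peak 43 at the free end: 11w₀L⁴/(120EI) = 39417/EI
  δ_0 = 41492/EI
Flexibility coefficient — unit upward force at B: δ_{BB} = L³/(3EI) = 333.3/EI.
The prop prevents deflection at B: R_B = δ_0/δ_{BB} = 41492/333.3 = 124.5 kN.
Vertical equilibrium: R_A = ΣP − R_B = 215 − 124.5 = 90.52 kN.

R_A = 90.52 kN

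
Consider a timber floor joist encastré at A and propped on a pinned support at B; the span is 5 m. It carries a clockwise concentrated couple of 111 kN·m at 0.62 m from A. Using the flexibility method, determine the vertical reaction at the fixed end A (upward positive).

R_A = -7.746 kN

Take the reaction at B as the redundant and release it; the primary structure is a cantilever fixed at A.
Deflection at B on the released cantilever, summing each load's contribution:
  clockwise couple 111 at a = 0.62: M₀a(2L − a)/(2EI) = 322.8/EI
Tip deflection under a unit load at B: L³/(3EI) = 41.67/EI.
The prop prevents deflection at B: R_B = δ_0/δ_{BB} = 322.8/41.67 = 7.746 kN.
Vertical equilibrium: R_A = ΣP − R_B = 0 − 7.746 = -7.746 kN.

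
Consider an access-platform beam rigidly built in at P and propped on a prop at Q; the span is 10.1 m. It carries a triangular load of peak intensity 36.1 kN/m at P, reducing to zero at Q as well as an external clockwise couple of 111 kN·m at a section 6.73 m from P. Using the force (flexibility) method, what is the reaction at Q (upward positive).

Release the roller at Q. Primary structure: cantilever fixed at P.
Downward deflection at the released point Q due to the loads:
  triangular load, peak 36.1 at the fixed end: w₀L⁴/(30EI) = 12522/EI
  clockwise couple 111 at a = 6.73: M₀a(2L − a)/(2EI) = 5031/EI
  δ_0 = 17553/EI
Flexibility coefficient — unit upward force at Q: δ_{QQ} = L³/(3EI) = 343.4/EI.
Compatibility at Q: δ_0 − R_Q·δ_{QQ} = 0, so R_Q = 17553/343.4 = 51.11 kN.

R_Q = 51.11 kN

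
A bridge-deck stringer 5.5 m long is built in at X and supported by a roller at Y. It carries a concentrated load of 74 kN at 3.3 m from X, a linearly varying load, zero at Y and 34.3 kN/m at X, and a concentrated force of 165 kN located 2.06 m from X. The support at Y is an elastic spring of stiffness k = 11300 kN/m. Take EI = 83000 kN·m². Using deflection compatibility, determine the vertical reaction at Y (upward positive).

Choose R_Y as the redundant. The primary structure is the cantilever fixed at X.
Free-end deflection of the primary structure under the applied loading (downward +):
  point load 74 at a = 3.3: Pa²(3L − a)/(6EI) = 1773/EI
  triangular load, peak 34.3 at the fixed end: w₀L⁴/(30EI) = 1046/EI
  point load 165 at a = 2.06: Pa²(3L − a)/(6EI) = 1685/EI
  δ_0 = 4504/EI
Tip deflection under a unit load at Y: L³/(3EI) = 55.46/EI.
With EI = 83000 kN·m²: δ_0 = 0.054268 m and δ_{YY} = 0.000668 m/kN.
Compatibility — the spring shortens by R_Y/k under the reaction it provides: δ_0 − R_Y·δ_{YY} = R_Y/k. With 1/k = 0.000088 m/kN, R_Y = δ_0 / (δ_{YY} + 1/k) = 0.054268 / (0.000668 + 0.000088) = 71.72 kN.

R_Y = 71.72 kN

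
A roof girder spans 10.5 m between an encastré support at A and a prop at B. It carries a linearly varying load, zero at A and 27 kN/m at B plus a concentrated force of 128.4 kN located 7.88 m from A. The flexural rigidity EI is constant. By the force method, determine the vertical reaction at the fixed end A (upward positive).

Release the roller at B. Primary structure: cantilever fixed at A.
Primary-structure tip deflection at B by superposition:
  triangular load, peak 27 at the free end: 11w₀L⁴/(120EI) = 30084/EI
  point load 128.4 at a = 7.88: Pa²(3L − a)/(6EI) = 31387/EI
  δ_0 = 61471/EI
Tip deflection under a unit load at B: L³/(3EI) = 385.9/EI.
Compatibility at B: δ_0 − R_B·δ_{BB} = 0, so R_B = 61471/385.9 = 159.3 kN.
Vertical equilibrium: R_A = ΣP − R_B = 270.1 − 159.3 = 110.8 kN.

R_A = 110.8 kN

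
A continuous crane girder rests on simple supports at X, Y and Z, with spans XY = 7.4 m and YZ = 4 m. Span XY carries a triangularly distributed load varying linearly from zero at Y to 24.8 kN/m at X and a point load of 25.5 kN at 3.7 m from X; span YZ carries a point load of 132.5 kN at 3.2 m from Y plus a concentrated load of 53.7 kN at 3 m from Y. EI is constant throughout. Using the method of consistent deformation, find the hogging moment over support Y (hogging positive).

Take M_Y as the redundant. Released structure: two simple spans XY and YZ with a hinge at Y.
End slopes at the hinge Y, treating each span as simply supported:
  span XY: triangular load, peak 24.8: 7w₀L³/(360EI) = 195.4/EI
  span XY: point load 25.5 at a = 3.7: Pab(L + a)/(6LEI) = 87.27/EI
  span YZ: point load 132.5 at a = 3.2: Pab(L + b)/(6LEI) = 67.84/EI
  span YZ: point load 53.7 at a = 3: Pab(L + b)/(6LEI) = 33.56/EI
  relative rotation θ_0 = (282.7 + 101.4)/EI = 384.1/EI
A unit hogging moment at Y produces rotation L₁/(3EI) + L₂/(3EI) = 3.8/EI.
Compatibility: M_Y·(L₁+L₂)/(3EI) = θ_0, giving M_Y = 101.1 kN·m (hogging).

M_Y = 101.1 kN·m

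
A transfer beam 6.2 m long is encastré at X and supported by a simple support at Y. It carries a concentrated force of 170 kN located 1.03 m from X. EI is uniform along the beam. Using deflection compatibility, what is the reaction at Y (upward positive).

Take the reaction at Y as the redundant and release it; the primary structure is a cantilever fixed at X.
Downward deflection at the released point Y due to the loads:
  point load 170 at a = 1.03: Pa²(3L − a)/(6EI) = 528.1/EI
Tip deflection under a unit load at Y: L³/(3EI) = 79.44/EI.
Compatibility at Y: δ_0 − R_Y·δ_{YY} = 0, so R_Y = 528.1/79.44 = 6.648 kN.

R_Y = 6.648 kN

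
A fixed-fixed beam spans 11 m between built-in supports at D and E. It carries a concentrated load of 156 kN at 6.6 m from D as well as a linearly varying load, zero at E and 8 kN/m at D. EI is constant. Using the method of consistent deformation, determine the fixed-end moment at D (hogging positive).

Take the two fixed-end moments M_D, M_E as redundants; the released structure is the simple span DE.
On the primary (simply-supported) span, the end slopes from the loading are:
  at D: point load 156 at a = 6.6: Pab(L + b)/(6LEI) = 1057/EI
  at E: point load 156 at a = 6.6: Pab(L + a)/(6LEI) = 1208/EI
  at D: triangular load, peak 8: w₀L³/(45EI) = 236.6/EI
  at E: triangular load, peak 8: 7w₀L³/(360EI) = 207/EI
  θ_D0 = 1294/EI,  θ_E0 = 1415/EI
Flexibility coefficients: a unit moment at one end gives L/(3EI) there and L/(6EI) at the far end, so f₁₁ = f₂₂ = 3.667/EI and f₁₂ = f₂₁ = 1.833/EI.
Compatibility — zero rotation at each built-in end:
  3.667 M_D + 1.833 M_E = 1294
  1.833 M_D + 3.667 M_E = 1415
Solving the pair gives M_D = 213.1 kN·m and M_E = 279.4 kN·m (hogging).

M_D = 213.1 kN·m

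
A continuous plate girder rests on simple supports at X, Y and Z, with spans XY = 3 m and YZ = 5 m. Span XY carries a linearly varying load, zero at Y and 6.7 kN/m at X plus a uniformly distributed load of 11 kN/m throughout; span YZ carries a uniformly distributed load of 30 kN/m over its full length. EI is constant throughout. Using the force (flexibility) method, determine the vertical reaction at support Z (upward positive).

R_Z = 62.09 kN

Take M_Y as the redundant. Released structure: two simple spans XY and YZ with a hinge at Y.
Discontinuity in slope at Y on the released structure — sum the simple-span end rotations:
  span XY: triangular load, peak 6.7: 7w₀L³/(360EI) = 3.518/EI
  span XY: UDL 11: wL³/(24EI) = 12.38/EI
  span YZ: UDL 30: wL³/(24EI) = 156.2/EI
  relative rotation θ_0 = (15.89 + 156.2)/EI = 172.1/EI
A unit hogging moment at Y produces rotation L₁/(3EI) + L₂/(3EI) = 2.667/EI.
Slope continuity at Y: θ_0 = M_Y·2.667/EI, so M_Y = 172.1/2.667 = 64.55 kN·m (hogging).
Span YZ, ΣM about Z: R_Y^{YZ}·5 = 375 + 64.55, so R_Y^{YZ} = 87.91 kN and R_Z = 150 − 87.91 = 62.09 kN.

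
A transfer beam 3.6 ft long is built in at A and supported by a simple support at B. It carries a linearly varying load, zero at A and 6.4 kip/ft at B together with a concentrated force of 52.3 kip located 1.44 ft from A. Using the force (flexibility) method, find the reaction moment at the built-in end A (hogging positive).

M_A = 40.99 kip·ft

Choose R_B as the redundant. The primary structure is the cantilever fixed at A.
Deflection at B on the released cantilever, summing each load's contribution:
  triangular load, peak 6.4 at the free end: 11w₀L⁴/(120EI) = 98.54/EI
  point load 52.3 at a = 1.44: Pa²(3L − a)/(6EI) = 169.2/EI
  δ_0 = 267.7/EI
Flexibility coefficient — unit upward force at B: δ_{BB} = L³/(3EI) = 15.55/EI.
The prop prevents deflection at B: R_B = δ_0/δ_{BB} = 267.7/15.55 = 17.21 kip.
Moment equilibrium about A: M_A = Σ(load moments about A) − R_B·L = 103 − 17.21×3.6 = 40.99 kip·ft.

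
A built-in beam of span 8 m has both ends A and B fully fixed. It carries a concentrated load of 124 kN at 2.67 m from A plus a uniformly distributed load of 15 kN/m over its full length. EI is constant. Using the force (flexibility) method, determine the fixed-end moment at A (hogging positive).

Release both end moments; the primary structure is a simply-supported span AB with redundants M_A and M_B.
Simple-span end rotations at A and B under the given loads:
  at A: point load 124 at a = 2.67: Pab(L + b)/(6LEI) = 490.1/EI
  at B: point load 124 at a = 2.67: Pab(L + a)/(6LEI) = 392.3/EI
  at A: UDL 15: wL³/(24EI) = 320/EI
  at B: UDL 15: wL³/(24EI) = 320/EI
  θ_A0 = 810.1/EI,  θ_B0 = 712.3/EI
Flexibility coefficients: a unit moment at one end gives L/(3EI) there and L/(6EI) at the far end, so f₁₁ = f₂₂ = 2.667/EI and f₁₂ = f₂₁ = 1.333/EI.
Compatibility — zero rotation at each built-in end:
  2.667 M_A + 1.333 M_B = 810.1
  1.333 M_A + 2.667 M_B = 712.3
Solving the pair gives M_A = 227 kN·m and M_B = 153.6 kN·m (hogging).

M_A = 227 kN·m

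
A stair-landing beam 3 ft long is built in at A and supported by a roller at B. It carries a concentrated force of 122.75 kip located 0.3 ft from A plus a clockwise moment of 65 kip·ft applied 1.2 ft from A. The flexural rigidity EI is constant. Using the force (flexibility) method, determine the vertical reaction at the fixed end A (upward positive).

Release the roller at B. Primary structure: cantilever fixed at A.
Downward deflection at the released point B due to the loads:
  point load 122.75 at a = 0.3: Pa²(3L − a)/(6EI) = 16.02/EI
  clockwise couple 65 at a = 1.2: M₀a(2L − a)/(2EI) = 187.2/EI
  δ_0 = 203.2/EI
Tip deflection under a unit load at B: L³/(3EI) = 9/EI.
Compatibility at B: δ_0 − R_B·δ_{BB} = 0, so R_B = 203.2/9 = 22.58 kip.
Vertical equilibrium: R_A = ΣP − R_B = 122.8 − 22.58 = 100.2 kip.

R_A = 100.2 kip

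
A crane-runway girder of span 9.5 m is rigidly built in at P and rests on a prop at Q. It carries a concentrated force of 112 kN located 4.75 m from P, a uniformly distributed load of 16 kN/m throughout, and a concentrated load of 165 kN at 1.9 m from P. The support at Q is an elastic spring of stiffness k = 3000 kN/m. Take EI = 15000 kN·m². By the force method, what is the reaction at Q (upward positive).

R_Q = 99.5 kN

Remove the prop at Q; the released (primary) structure is a cantilever built in at P.
Free-end deflection of the primary structure under the applied loading (downward +):
  point load 112 at a = 4.75: Pa²(3L − a)/(6EI) = 10003/EI
  UDL 16: wL⁴/(8EI) = 16290/EI
  point load 165 at a = 1.9: Pa²(3L − a)/(6EI) = 2641/EI
  δ_0 = 28934/EI
Flexibility coefficient — unit upward force at Q: δ_{QQ} = L³/(3EI) = 285.8/EI.
With EI = 15000 kN·m²: δ_0 = 1.9289 m and δ_{QQ} = 0.019053 m/kN.
Compatibility — the spring shortens by R_Q/k under the reaction it provides: δ_0 − R_Q·δ_{QQ} = R_Q/k. With 1/k = 0.000333 m/kN, R_Q = δ_0 / (δ_{QQ} + 1/k) = 1.9289 / (0.019053 + 0.000333) = 99.5 kN.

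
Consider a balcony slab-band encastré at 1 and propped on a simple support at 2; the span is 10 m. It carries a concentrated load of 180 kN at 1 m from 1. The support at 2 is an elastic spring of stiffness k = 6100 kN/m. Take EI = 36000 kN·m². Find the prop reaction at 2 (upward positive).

R_2 = 2.565 kN

Release the roller at 2. Primary structure: cantilever fixed at 1.
Primary-structure tip deflection at 2 by superposition:
  point load 180 at a = 1: Pa²(3L − a)/(6EI) = 870/EI
Flexibility coefficient — unit upward force at 2: δ_{22} = L³/(3EI) = 333.3/EI.
With EI = 36000 kN·m²: δ_0 = 0.024167 m and δ_{22} = 0.009259 m/kN.
Compatibility — the spring shortens by R_2/k under the reaction it provides: δ_0 − R_2·δ_{22} = R_2/k. With 1/k = 0.000164 m/kN, R_2 = δ_0 / (δ_{22} + 1/k) = 0.024167 / (0.009259 + 0.000164) = 2.565 kN.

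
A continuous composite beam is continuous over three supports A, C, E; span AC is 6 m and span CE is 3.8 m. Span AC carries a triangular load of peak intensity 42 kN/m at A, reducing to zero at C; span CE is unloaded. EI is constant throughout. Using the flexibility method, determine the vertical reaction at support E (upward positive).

R_E = -14.21 kN

Take M_C as the redundant. Released structure: two simple spans AC and CE with a hinge at C.
End slopes at the hinge C, treating each span as simply supported:
  span AC: triangular load, peak 42: 7w₀L³/(360EI) = 176.4/EI
  relative rotation θ_0 = (176.4 + 0)/EI = 176.4/EI
A unit hogging moment at C produces rotation L₁/(3EI) + L₂/(3EI) = 3.267/EI.
Slope continuity at C: θ_0 = M_C·3.267/EI, so M_C = 176.4/3.267 = 54 kN·m (hogging).
Span CE, ΣM about E: R_C^{CE}·3.8 = 0 + 54, so R_C^{CE} = 14.21 kN and R_E = 0 − 14.21 = -14.21 kN.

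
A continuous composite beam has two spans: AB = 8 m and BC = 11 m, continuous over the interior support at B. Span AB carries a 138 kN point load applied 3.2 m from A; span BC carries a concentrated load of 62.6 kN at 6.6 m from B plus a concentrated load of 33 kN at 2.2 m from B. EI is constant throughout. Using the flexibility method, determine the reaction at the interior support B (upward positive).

R_B = 144.5 kN

Insert a hinge at B; M_B is the redundant, and each span becomes simply supported.
Discontinuity in slope at B on the released structure — sum the simple-span end rotations:
  span AB: point load 138 at a = 3.2: Pab(L + a)/(6LEI) = 494.6/EI
  span BC: point load 62.6 at a = 6.6: Pab(L + b)/(6LEI) = 424.2/EI
  span BC: point load 33 at a = 2.2: Pab(L + b)/(6LEI) = 191.7/EI
  relative rotation θ_0 = (494.6 + 615.8)/EI = 1110/EI
A unit hogging moment at B produces rotation L₁/(3EI) + L₂/(3EI) = 6.333/EI.
Slope continuity at B: θ_0 = M_B·6.333/EI, so M_B = 1110/6.333 = 175.3 kN·m (hogging).
Span AB, ΣM about A with M_B applied at B: R_B^{AB}·8 = 441.6 + 175.3, so R_B^{AB} = 77.12 kN and R_A = 138 − 77.12 = 60.88 kN.
Span BC, ΣM about C: R_B^{BC}·11 = 565.8 + 175.3, so R_B^{BC} = 67.38 kN and R_C = 95.6 − 67.38 = 28.22 kN.
R_B = 77.12 + 67.38 = 144.5 kN.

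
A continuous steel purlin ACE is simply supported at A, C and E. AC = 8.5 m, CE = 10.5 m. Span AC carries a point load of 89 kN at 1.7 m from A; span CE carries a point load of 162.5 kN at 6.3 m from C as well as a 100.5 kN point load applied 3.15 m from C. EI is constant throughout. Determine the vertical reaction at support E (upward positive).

R_E = 99.56 kN

Insert a hinge at C; M_C is the redundant, and each span becomes simply supported.
Rotations at C on the released spans (each span's end-slope, ×1/EI):
  span AC: point load 89 at a = 1.7: Pab(L + a)/(6LEI) = 205.8/EI
  span CE: point load 162.5 at a = 6.3: Pab(L + b)/(6LEI) = 1003/EI
  span CE: point load 100.5 at a = 3.15: Pab(L + b)/(6LEI) = 659.3/EI
  relative rotation θ_0 = (205.8 + 1663)/EI = 1868/EI
A unit hogging moment at C produces rotation L₁/(3EI) + L₂/(3EI) = 6.333/EI.
Slope continuity at C: θ_0 = M_C·6.333/EI, so M_C = 1868/6.333 = 295 kN·m (hogging).
Span CE, ΣM about E: R_C^{CE}·10.5 = 1421 + 295, so R_C^{CE} = 163.4 kN and R_E = 263 − 163.4 = 99.56 kN.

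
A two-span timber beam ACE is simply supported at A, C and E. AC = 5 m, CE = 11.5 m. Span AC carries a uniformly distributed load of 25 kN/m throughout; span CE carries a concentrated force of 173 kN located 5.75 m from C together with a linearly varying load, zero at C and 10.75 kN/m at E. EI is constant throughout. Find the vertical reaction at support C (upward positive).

Release continuity at C by inserting a hinge; the redundant is the internal moment M_C. The primary structure is two simply-supported spans AC and CE.
End slopes at the hinge C, treating each span as simply supported:
  span AC: UDL 25: wL³/(24EI) = 130.2/EI
  span CE: point load 173 at a = 5.75: Pab(L + b)/(6LEI) = 1430/EI
  span CE: triangular load, peak 10.75: 7w₀L³/(360EI) = 317.9/EI
  relative rotation θ_0 = (130.2 + 1748)/EI = 1878/EI
A unit hogging moment at C produces rotation L₁/(3EI) + L₂/(3EI) = 5.5/EI.
Slope continuity at C: θ_0 = M_C·5.5/EI, so M_C = 1878/5.5 = 341.5 kN·m (hogging).
Span AC, ΣM about A with M_C applied at C: R_C^{AC}·5 = 312.5 + 341.5, so R_C^{AC} = 130.8 kN and R_A = 125 − 130.8 = -5.793 kN.
Span CE, ΣM about E: R_C^{CE}·11.5 = 1232 + 341.5, so R_C^{CE} = 136.8 kN and R_E = 234.8 − 136.8 = 98.02 kN.
R_C = 130.8 + 136.8 = 267.6 kN.

R_C = 267.6 kN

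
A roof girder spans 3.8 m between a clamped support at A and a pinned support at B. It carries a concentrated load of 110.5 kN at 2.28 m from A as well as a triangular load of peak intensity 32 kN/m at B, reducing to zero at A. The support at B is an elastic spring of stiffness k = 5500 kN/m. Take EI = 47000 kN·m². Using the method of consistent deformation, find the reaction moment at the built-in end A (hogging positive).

M_A = 195.7 kN·m

Remove the prop at B; the released (primary) structure is a cantilever built in at A.
Deflection at B on the released cantilever, summing each load's contribution:
  point load 110.5 at a = 2.28: Pa²(3L − a)/(6EI) = 873.1/EI
  triangular load, peak 32 at the free end: 11w₀L⁴/(120EI) = 611.6/EI
  δ_0 = 1485/EI
Tip deflection under a unit load at B: L³/(3EI) = 18.29/EI.
With EI = 47000 kN·m²: δ_0 = 0.031591 m and δ_{BB} = 0.000389 m/kN.
Compatibility — the spring shortens by R_B/k under the reaction it provides: δ_0 − R_B·δ_{BB} = R_B/k. With 1/k = 0.000182 m/kN, R_B = δ_0 / (δ_{BB} + 1/k) = 0.031591 / (0.000389 + 0.000182) = 55.33 kN.
Moment equilibrium about A: M_A = Σ(load moments about A) − R_B·L = 406 − 55.33×3.8 = 195.7 kN·m.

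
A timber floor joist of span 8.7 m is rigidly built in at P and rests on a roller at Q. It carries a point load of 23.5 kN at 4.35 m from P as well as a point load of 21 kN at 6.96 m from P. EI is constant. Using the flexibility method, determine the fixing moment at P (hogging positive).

Remove the prop at Q; the released (primary) structure is a cantilever built in at P.
Deflection at Q on the released cantilever, summing each load's contribution:
  point load 23.5 at a = 4.35: Pa²(3L − a)/(6EI) = 1612/EI
  point load 21 at a = 6.96: Pa²(3L − a)/(6EI) = 3245/EI
  δ_0 = 4857/EI
Flexibility coefficient — unit upward force at Q: δ_{QQ} = L³/(3EI) = 219.5/EI.
Compatibility at Q: δ_0 − R_Q·δ_{QQ} = 0, so R_Q = 4857/219.5 = 22.13 kN.
Moment equilibrium about P: M_P = Σ(load moments about P) − R_Q·L = 248.4 − 22.13×8.7 = 55.87 kN·m.

M_P = 55.87 kN·m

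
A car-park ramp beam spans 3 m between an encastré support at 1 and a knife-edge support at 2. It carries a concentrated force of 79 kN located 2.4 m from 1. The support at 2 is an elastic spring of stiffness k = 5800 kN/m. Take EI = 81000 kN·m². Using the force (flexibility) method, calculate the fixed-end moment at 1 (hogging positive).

M_1 = 124.2 kN·m

Choose R_2 as the redundant. The primary structure is the cantilever fixed at 1.
Deflection at 2 on the released cantilever, summing each load's contribution:
  point load 79 at a = 2.4: Pa²(3L − a)/(6EI) = 500.5/EI
Tip deflection under a unit load at 2: L³/(3EI) = 9/EI.
With EI = 81000 kN·m²: δ_0 = 0.00618 m and δ_{22} = 0.000111 m/kN.
Compatibility — the spring shortens by R_2/k under the reaction it provides: δ_0 − R_2·δ_{22} = R_2/k. With 1/k = 0.000172 m/kN, R_2 = δ_0 / (δ_{22} + 1/k) = 0.00618 / (0.000111 + 0.000172) = 21.8 kN.
Moment equilibrium about 1: M_1 = Σ(load moments about 1) − R_2·L = 189.6 − 21.8×3 = 124.2 kN·m.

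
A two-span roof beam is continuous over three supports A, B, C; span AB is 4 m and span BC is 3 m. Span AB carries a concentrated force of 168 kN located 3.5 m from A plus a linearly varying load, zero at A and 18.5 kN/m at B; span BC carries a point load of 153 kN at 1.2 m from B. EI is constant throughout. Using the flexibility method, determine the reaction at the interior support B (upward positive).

Take M_B as the redundant. Released structure: two simple spans AB and BC with a hinge at B.
End slopes at the hinge B, treating each span as simply supported:
  span AB: point load 168 at a = 3.5: Pab(L + a)/(6LEI) = 91.88/EI
  span AB: triangular load, peak 18.5: w₀L³/(45EI) = 26.31/EI
  span BC: point load 153 at a = 1.2: Pab(L + b)/(6LEI) = 88.13/EI
  relative rotation θ_0 = (118.2 + 88.13)/EI = 206.3/EI
A unit hogging moment at B produces rotation L₁/(3EI) + L₂/(3EI) = 2.333/EI.
Compatibility: M_B·(L₁+L₂)/(3EI) = θ_0, giving M_B = 88.42 kN·m (hogging).
Span AB, ΣM about A with M_B applied at B: R_B^{AB}·4 = 686.7 + 88.42, so R_B^{AB} = 193.8 kN and R_A = 205 − 193.8 = 11.23 kN.
Span BC, ΣM about C: R_B^{BC}·3 = 275.4 + 88.42, so R_B^{BC} = 121.3 kN and R_C = 153 − 121.3 = 31.73 kN.
R_B = 193.8 + 121.3 = 315 kN.

R_B = 315 kN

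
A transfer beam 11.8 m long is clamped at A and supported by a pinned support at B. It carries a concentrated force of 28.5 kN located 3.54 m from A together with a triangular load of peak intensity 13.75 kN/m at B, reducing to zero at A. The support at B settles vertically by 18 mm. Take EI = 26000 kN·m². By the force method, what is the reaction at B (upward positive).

R_B = 47.23 kN

Remove the prop at B; the released (primary) structure is a cantilever built in at A.
Free-end deflection of the primary structure under the applied loading (downward +):
  point load 28.5 at a = 3.54: Pa²(3L − a)/(6EI) = 1896/EI
  triangular load, peak 13.75 at the free end: 11w₀L⁴/(120EI) = 24437/EI
  δ_0 = 26333/EI
Flexibility coefficient — unit upward force at B: δ_{BB} = L³/(3EI) = 547.7/EI.
With EI = 26000 kN·m²: δ_0 = 1.0128 m and δ_{BB} = 0.021065 m/kN.
Compatibility — the beam at B must follow the support down by 0.018 m: δ_0 − R_B·δ_{BB} = 0.018, so R_B = (1.0128 − 0.018)/0.021065 = 47.23 kN.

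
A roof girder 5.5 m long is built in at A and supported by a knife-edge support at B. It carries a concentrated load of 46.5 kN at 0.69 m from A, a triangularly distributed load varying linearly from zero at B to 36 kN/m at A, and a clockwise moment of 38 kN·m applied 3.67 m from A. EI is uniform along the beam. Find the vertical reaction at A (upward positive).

R_A = 115.4 kN

Release the roller at B. Primary structure: cantilever fixed at A.
Downward deflection at the released point B due to the loads:
  point load 46.5 at a = 0.69: Pa²(3L − a)/(6EI) = 58.34/EI
  triangular load, peak 36 at the fixed end: w₀L⁴/(30EI) = 1098/EI
  clockwise couple 38 at a = 3.67: M₀a(2L − a)/(2EI) = 511.1/EI
  δ_0 = 1668/EI
Flexibility coefficient — unit upward force at B: δ_{BB} = L³/(3EI) = 55.46/EI.
The prop prevents deflection at B: R_B = δ_0/δ_{BB} = 1668/55.46 = 30.07 kN.
Vertical equilibrium: R_A = ΣP − R_B = 145.5 − 30.07 = 115.4 kN.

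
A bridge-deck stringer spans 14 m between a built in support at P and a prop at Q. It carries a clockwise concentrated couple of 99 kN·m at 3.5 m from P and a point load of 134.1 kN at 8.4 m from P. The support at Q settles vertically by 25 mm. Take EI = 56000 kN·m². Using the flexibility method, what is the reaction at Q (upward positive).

R_Q = 61.04 kN

Take the reaction at Q as the redundant and release it; the primary structure is a cantilever fixed at P.
Deflection at Q on the released cantilever, summing each load's contribution:
  clockwise couple 99 at a = 3.5: M₀a(2L − a)/(2EI) = 4245/EI
  point load 134.1 at a = 8.4: Pa²(3L − a)/(6EI) = 52988/EI
  δ_0 = 57232/EI
Flexibility coefficient — unit upward force at Q: δ_{QQ} = L³/(3EI) = 914.7/EI.
With EI = 56000 kN·m²: δ_0 = 1.022 m and δ_{QQ} = 0.016333 m/kN.
Compatibility — the beam at Q must follow the support down by 0.025 m: δ_0 − R_Q·δ_{QQ} = 0.025, so R_Q = (1.022 − 0.025)/0.016333 = 61.04 kN.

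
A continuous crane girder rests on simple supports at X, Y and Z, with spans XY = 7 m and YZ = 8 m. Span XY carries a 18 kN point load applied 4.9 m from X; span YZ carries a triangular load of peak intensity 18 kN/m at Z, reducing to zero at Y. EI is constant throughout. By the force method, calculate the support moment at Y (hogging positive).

Release continuity at Y by inserting a hinge; the redundant is the internal moment M_Y. The primary structure is two simply-supported spans XY and YZ.
Discontinuity in slope at Y on the released structure — sum the simple-span end rotations:
  span XY: point load 18 at a = 4.9: Pab(L + a)/(6LEI) = 52.48/EI
  span YZ: triangular load, peak 18: 7w₀L³/(360EI) = 179.2/EI
  relative rotation θ_0 = (52.48 + 179.2)/EI = 231.7/EI
A unit hogging moment at Y produces rotation L₁/(3EI) + L₂/(3EI) = 5/EI.
Slope continuity at Y: θ_0 = M_Y·5/EI, so M_Y = 231.7/5 = 46.34 kN·m (hogging).

M_Y = 46.34 kN·m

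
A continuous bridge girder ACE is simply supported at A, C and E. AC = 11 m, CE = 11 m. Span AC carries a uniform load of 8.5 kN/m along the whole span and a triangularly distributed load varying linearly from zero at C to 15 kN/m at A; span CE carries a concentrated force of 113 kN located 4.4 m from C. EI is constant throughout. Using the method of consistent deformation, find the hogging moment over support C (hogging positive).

Release continuity at C by inserting a hinge; the redundant is the internal moment M_C. The primary structure is two simply-supported spans AC and CE.
Rotations at C on the released spans (each span's end-slope, ×1/EI):
  span AC: UDL 8.5: wL³/(24EI) = 471.4/EI
  span AC: triangular load, peak 15: 7w₀L³/(360EI) = 388.2/EI
  span CE: point load 113 at a = 4.4: Pab(L + b)/(6LEI) = 875.1/EI
  relative rotation θ_0 = (859.6 + 875.1)/EI = 1735/EI
A unit hogging moment at C produces rotation L₁/(3EI) + L₂/(3EI) = 7.333/EI.
Compatibility: M_C·(L₁+L₂)/(3EI) = θ_0, giving M_C = 236.5 kN·m (hogging).

M_C = 236.5 kN·m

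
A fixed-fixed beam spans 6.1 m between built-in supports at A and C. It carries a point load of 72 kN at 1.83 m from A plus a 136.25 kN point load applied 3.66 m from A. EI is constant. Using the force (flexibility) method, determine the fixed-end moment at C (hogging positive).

M_C = 147.4 kN·m

Take the two fixed-end moments M_A, M_C as redundants; the released structure is the simple span AC.
On the primary (simply-supported) span, the end slopes from the loading are:
  at A: point load 72 at a = 1.83: Pab(L + b)/(6LEI) = 159.4/EI
  at C: point load 72 at a = 1.83: Pab(L + a)/(6LEI) = 121.9/EI
  at A: point load 136.25 at a = 3.66: Pab(L + b)/(6LEI) = 283.9/EI
  at C: point load 136.25 at a = 3.66: Pab(L + a)/(6LEI) = 324.5/EI
  θ_A0 = 443.3/EI,  θ_C0 = 446.4/EI
Flexibility coefficients: a unit moment at one end gives L/(3EI) there and L/(6EI) at the far end, so f₁₁ = f₂₂ = 2.033/EI and f₁₂ = f₂₁ = 1.017/EI.
Compatibility — zero rotation at each built-in end:
  2.033 M_A + 1.017 M_C = 443.3
  1.017 M_A + 2.033 M_C = 446.4
Solving the pair gives M_A = 144.4 kN·m and M_C = 147.4 kN·m (hogging).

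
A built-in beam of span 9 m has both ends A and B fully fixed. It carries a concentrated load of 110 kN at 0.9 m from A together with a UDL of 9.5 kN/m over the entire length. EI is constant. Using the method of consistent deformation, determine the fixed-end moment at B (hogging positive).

M_B = 73.03 kN·m

Release both end moments; the primary structure is a simply-supported span AB with redundants M_A and M_B.
On the primary (simply-supported) span, the end slopes from the loading are:
  at A: point load 110 at a = 0.9: Pab(L + b)/(6LEI) = 253.9/EI
  at B: point load 110 at a = 0.9: Pab(L + a)/(6LEI) = 147/EI
  at A: UDL 9.5: wL³/(24EI) = 288.6/EI
  at B: UDL 9.5: wL³/(24EI) = 288.6/EI
  θ_A0 = 542.5/EI,  θ_B0 = 435.6/EI
Flexibility coefficients: a unit moment at one end gives L/(3EI) there and L/(6EI) at the far end, so f₁₁ = f₂₂ = 3/EI and f₁₂ = f₂₁ = 1.5/EI.
Compatibility — zero rotation at each built-in end:
  3 M_A + 1.5 M_B = 542.5
  1.5 M_A + 3 M_B = 435.6
Solving the pair gives M_A = 144.3 kN·m and M_B = 73.03 kN·m (hogging).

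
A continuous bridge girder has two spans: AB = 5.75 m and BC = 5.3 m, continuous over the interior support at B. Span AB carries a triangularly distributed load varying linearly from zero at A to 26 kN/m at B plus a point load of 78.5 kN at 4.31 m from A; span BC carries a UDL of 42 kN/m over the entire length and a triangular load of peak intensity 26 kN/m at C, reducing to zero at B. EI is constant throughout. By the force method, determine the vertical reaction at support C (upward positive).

Release continuity at B by inserting a hinge; the redundant is the internal moment M_B. The primary structure is two simply-supported spans AB and BC.
Discontinuity in slope at B on the released structure — sum the simple-span end rotations:
  span AB: triangular load, peak 26: w₀L³/(45EI) = 109.8/EI
  span AB: point load 78.5 at a = 4.31: Pab(L + a)/(6LEI) = 142.1/EI
  span BC: UDL 42: wL³/(24EI) = 260.5/EI
  span BC: triangular load, peak 26: 7w₀L³/(360EI) = 75.27/EI
  relative rotation θ_0 = (251.9 + 335.8)/EI = 587.7/EI
A unit hogging moment at B produces rotation L₁/(3EI) + L₂/(3EI) = 3.683/EI.
Compatibility: M_B·(L₁+L₂)/(3EI) = θ_0, giving M_B = 159.6 kN·m (hogging).
Span BC, ΣM about C: R_B^{BC}·5.3 = 711.6 + 159.6, so R_B^{BC} = 164.4 kN and R_C = 291.5 − 164.4 = 127.1 kN.

R_C = 127.1 kN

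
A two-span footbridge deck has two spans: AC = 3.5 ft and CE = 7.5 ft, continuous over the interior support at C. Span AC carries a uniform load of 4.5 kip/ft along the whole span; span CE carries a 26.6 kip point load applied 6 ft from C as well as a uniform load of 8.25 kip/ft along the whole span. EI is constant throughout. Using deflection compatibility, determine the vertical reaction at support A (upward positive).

R_A = -7.783 kip

Release continuity at C by inserting a hinge; the redundant is the internal moment M_C. The primary structure is two simply-supported spans AC and CE.
Discontinuity in slope at C on the released structure — sum the simple-span end rotations:
  span AC: UDL 4.5: wL³/(24EI) = 8.039/EI
  span CE: point load 26.6 at a = 6: Pab(L + b)/(6LEI) = 47.88/EI
  span CE: UDL 8.25: wL³/(24EI) = 145/EI
  relative rotation θ_0 = (8.039 + 192.9)/EI = 200.9/EI
A unit hogging moment at C produces rotation L₁/(3EI) + L₂/(3EI) = 3.667/EI.
Slope continuity at C: θ_0 = M_C·3.667/EI, so M_C = 200.9/3.667 = 54.8 kip·ft (hogging).
Span AC, ΣM about A with M_C applied at C: R_C^{AC}·3.5 = 27.56 + 54.8, so R_C^{AC} = 23.53 kip and R_A = 15.75 − 23.53 = -7.783 kip.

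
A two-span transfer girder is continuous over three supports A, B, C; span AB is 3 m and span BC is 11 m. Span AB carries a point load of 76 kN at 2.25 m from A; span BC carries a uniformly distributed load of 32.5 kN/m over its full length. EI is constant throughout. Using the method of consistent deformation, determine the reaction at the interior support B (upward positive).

R_B = 403 kN

Insert a hinge at B; M_B is the redundant, and each span becomes simply supported.
Discontinuity in slope at B on the released structure — sum the simple-span end rotations:
  span AB: point load 76 at a = 2.25: Pab(L + a)/(6LEI) = 37.41/EI
  span BC: UDL 32.5: wL³/(24EI) = 1802/EI
  relative rotation θ_0 = (37.41 + 1802)/EI = 1840/EI
A unit hogging moment at B produces rotation L₁/(3EI) + L₂/(3EI) = 4.667/EI.
Compatibility: M_B·(L₁+L₂)/(3EI) = θ_0, giving M_B = 394.2 kN·m (hogging).
Span AB, ΣM about A with M_B applied at B: R_B^{AB}·3 = 171 + 394.2, so R_B^{AB} = 188.4 kN and R_A = 76 − 188.4 = -112.4 kN.
Span BC, ΣM about C: R_B^{BC}·11 = 1966 + 394.2, so R_B^{BC} = 214.6 kN and R_C = 357.5 − 214.6 = 142.9 kN.
R_B = 188.4 + 214.6 = 403 kN.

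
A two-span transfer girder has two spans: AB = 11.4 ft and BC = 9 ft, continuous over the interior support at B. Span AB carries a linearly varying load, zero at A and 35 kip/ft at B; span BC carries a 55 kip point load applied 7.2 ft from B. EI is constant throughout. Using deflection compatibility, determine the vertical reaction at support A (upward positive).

R_A = 49.8 kip

Release continuity at B by inserting a hinge; the redundant is the internal moment M_B. The primary structure is two simply-supported spans AB and BC.
Discontinuity in slope at B on the released structure — sum the simple-span end rotations:
  span AB: triangular load, peak 35: w₀L³/(45EI) = 1152/EI
  span BC: point load 55 at a = 7.2: Pab(L + b)/(6LEI) = 142.6/EI
  relative rotation θ_0 = (1152 + 142.6)/EI = 1295/EI
A unit hogging moment at B produces rotation L₁/(3EI) + L₂/(3EI) = 6.8/EI.
Slope continuity at B: θ_0 = M_B·6.8/EI, so M_B = 1295/6.8 = 190.4 kip·ft (hogging).
Span AB, ΣM about A with M_B applied at B: R_B^{AB}·11.4 = 1516 + 190.4, so R_B^{AB} = 149.7 kip and R_A = 199.5 − 149.7 = 49.8 kip.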